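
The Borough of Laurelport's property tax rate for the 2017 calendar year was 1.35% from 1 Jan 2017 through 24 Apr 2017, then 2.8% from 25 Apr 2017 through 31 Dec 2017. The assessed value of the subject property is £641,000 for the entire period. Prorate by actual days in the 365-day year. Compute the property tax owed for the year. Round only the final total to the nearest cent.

£15,045.06

1 Jan – 24 Apr 2017: 114 days at 1.35% → £641,000 × 1.35% × 114/365 = £2,702.7370
25 Apr – 31 Dec 2017: 251 days at 2.8% → £641,000 × 2.8% × 251/365 = £12,342.3233
Total = £15,045.0603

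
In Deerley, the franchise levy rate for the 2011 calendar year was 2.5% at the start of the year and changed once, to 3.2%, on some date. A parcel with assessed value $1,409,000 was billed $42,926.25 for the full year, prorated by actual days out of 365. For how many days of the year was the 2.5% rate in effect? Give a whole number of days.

Let d = days at the first rate; then 365 − d days at the second rate.
$1,409,000 × [2.5%·d + 3.2%·(365−d)] / 365 = $42,926.25
Solving gives d = 80, so the new rate took effect on March 22, 2011.

80 days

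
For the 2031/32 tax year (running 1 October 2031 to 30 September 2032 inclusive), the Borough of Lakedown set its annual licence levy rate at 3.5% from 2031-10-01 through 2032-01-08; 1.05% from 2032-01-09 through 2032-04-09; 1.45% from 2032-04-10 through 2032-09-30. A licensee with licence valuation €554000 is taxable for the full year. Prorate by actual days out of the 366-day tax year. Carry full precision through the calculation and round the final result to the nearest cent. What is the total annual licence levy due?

2031-10-01 to 2032-01-08: 100 days at 3.5% → €554000 × 3.5% × 100/366 = €5297.8142
2032-01-09 to 2032-04-09: 92 days at 1.05% → €554000 × 1.05% × 92/366 = €1462.1967
2032-04-10 to 2032-09-30: 174 days at 1.45% → €554000 × 1.45% × 174/366 = €3818.9672
Total = €10578.9781

€10578.98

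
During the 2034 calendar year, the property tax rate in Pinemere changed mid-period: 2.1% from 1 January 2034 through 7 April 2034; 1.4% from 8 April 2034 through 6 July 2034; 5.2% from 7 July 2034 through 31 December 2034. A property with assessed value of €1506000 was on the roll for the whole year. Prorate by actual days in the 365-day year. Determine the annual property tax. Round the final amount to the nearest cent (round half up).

€51794.02

1 January – 7 April 2034: 97 days at 2.1% → €1506000 × 2.1% × 97/365 = €8404.7178
8 April – 6 July 2034: 90 days at 1.4% → €1506000 × 1.4% × 90/365 = €5198.7945
7 July – 31 December 2034: 178 days at 5.2% → €1506000 × 5.2% × 178/365 = €38190.5096
Total = €51794.0219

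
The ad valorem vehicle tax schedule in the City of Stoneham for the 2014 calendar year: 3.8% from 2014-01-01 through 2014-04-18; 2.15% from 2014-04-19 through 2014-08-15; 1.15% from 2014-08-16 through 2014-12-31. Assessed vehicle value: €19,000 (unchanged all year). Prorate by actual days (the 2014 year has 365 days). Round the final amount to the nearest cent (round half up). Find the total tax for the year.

2014-01-01 to 2014-04-18: 108 days at 3.8% → €19,000 × 3.8% × 108/365 = €213.6329
2014-04-19 to 2014-08-15: 119 days at 2.15% → €19,000 × 2.15% × 119/365 = €133.1822
2014-08-16 to 2014-12-31: 138 days at 1.15% → €19,000 × 1.15% × 138/365 = €82.6110
Total = €429.4260

€429.43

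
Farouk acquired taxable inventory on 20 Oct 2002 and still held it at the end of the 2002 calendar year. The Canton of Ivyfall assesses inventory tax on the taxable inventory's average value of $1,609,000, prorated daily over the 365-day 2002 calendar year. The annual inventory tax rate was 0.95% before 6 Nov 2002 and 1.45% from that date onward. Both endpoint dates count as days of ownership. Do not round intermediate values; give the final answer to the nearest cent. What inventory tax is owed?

$4,291.40

20 Oct – 5 Nov 2002: 17 days at 0.95% → $1,609,000 × 0.95% × 17/365 = $711.9274
6 Nov – 31 Dec 2002: 56 days at 1.45% → $1,609,000 × 1.45% × 56/365 = $3,579.4740
Total = $4,291.4014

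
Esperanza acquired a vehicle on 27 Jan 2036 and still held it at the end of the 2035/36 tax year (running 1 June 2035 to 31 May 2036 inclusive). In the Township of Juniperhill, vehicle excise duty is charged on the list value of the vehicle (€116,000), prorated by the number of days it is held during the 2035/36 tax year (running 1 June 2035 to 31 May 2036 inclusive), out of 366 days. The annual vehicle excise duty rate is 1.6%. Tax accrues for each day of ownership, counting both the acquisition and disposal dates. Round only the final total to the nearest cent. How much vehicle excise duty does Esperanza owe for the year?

Days held (27 Jan – 31 May 2036): 126 out of 366
Tax = €116,000 × 1.6% × 126/366 = €638.9508

€638.95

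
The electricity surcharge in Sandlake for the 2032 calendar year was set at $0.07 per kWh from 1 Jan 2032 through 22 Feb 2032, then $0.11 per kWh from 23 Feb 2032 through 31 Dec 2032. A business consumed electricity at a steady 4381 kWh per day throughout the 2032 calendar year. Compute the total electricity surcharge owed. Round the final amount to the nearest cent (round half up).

1 Jan – 22 Feb 2032: 53 days × 4381 kWh/day = 232,193 kWh at $0.07/kWh → $16253.51
23 Feb – 31 Dec 2032: 313 days × 4381 kWh/day = 1,371,253 kWh at $0.11/kWh → $150837.83

$167091.34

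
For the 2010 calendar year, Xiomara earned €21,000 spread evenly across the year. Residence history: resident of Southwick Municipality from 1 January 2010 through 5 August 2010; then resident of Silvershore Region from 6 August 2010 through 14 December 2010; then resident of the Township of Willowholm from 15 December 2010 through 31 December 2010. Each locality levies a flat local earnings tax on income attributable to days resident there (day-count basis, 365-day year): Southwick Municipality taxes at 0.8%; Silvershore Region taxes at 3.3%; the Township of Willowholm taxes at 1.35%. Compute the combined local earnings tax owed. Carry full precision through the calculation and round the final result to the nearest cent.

Southwick Municipality, 1 January – 5 August 2010: 217 days → €21,000 × 0.8% × 217/365 = €99.8795
Silvershore Region, 6 August – 14 December 2010: 131 days → €21,000 × 3.3% × 131/365 = €248.7205
The Township of Willowholm, 15 December – 31 December 2010: 17 days → €21,000 × 1.35% × 17/365 = €13.2041
Total = €361.8041

€361.80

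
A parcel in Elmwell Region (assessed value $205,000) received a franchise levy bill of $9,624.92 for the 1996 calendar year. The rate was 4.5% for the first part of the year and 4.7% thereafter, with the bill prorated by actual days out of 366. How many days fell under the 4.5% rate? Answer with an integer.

Let d = days at the first rate; then 366 − d days at the second rate.
$205,000 × [4.5%·d + 4.7%·(366−d)] / 366 = $9,624.92
Solving gives d = 9, so the new rate took effect on 10 January 1996.

9 days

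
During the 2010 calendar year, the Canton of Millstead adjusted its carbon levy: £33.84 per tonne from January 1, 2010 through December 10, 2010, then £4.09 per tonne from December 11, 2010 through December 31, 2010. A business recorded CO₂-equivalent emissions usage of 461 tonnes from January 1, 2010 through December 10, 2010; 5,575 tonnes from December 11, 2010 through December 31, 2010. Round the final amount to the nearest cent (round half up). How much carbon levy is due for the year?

January 1 – December 10, 2010: 461 tonnes at £33.84/tonne → £15,600.24
December 11 – December 31, 2010: 5,575 tonnes at £4.09/tonne → £22,801.75

£38,401.99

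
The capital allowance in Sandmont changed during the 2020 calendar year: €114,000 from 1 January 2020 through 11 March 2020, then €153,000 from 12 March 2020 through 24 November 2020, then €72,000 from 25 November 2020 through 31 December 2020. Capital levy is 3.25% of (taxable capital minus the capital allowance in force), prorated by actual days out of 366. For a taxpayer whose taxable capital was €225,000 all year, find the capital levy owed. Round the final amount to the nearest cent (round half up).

1 January – 11 March 2020: 71 days, exemption €114,000 → (€225,000 − €114,000) × 3.25% × 71/366 = €699.8156
12 March – 24 November 2020: 258 days, exemption €153,000 → (€225,000 − €153,000) × 3.25% × 258/366 = €1,649.5082
25 November – 31 December 2020: 37 days, exemption €72,000 → (€225,000 − €72,000) × 3.25% × 37/366 = €502.6844
Total = €2,852.0082

€2,852.01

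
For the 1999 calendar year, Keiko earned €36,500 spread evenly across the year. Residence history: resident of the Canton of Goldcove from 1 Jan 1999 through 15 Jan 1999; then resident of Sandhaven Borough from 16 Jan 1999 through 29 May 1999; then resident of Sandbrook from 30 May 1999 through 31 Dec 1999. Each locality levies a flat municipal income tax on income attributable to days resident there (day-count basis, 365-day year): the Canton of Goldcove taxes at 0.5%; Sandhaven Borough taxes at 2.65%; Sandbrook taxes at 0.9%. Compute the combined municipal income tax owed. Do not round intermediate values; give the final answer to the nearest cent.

The Canton of Goldcove, 1 Jan – 15 Jan 1999: 15 days → €36,500 × 0.5% × 15/365 = €7.5000
Sandhaven Borough, 16 Jan – 29 May 1999: 134 days → €36,500 × 2.65% × 134/365 = €355.1000
Sandbrook, 30 May – 31 Dec 1999: 216 days → €36,500 × 0.9% × 216/365 = €194.4000
Total = €557.0000

€557.00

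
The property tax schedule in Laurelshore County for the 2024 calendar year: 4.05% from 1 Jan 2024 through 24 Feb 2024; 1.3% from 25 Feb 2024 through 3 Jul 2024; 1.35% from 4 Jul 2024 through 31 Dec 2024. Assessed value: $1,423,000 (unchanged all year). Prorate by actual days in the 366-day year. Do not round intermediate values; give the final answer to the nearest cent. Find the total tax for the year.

$24,731.43

1 Jan – 24 Feb 2024: 55 days at 4.05% → $1,423,000 × 4.05% × 55/366 = $8,660.4713
25 Feb – 3 Jul 2024: 130 days at 1.3% → $1,423,000 × 1.3% × 130/366 = $6,570.6831
4 Jul – 31 Dec 2024: 181 days at 1.35% → $1,423,000 × 1.35% × 181/366 = $9,500.2746
Total = $24,731.4290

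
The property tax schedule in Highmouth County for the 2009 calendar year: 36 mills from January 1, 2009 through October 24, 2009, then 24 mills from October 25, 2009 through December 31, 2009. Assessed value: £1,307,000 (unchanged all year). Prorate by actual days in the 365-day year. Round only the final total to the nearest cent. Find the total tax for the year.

£44,130.05

January 1 – October 24, 2009: 297 days at 36 mills → £1,307,000 × 3.6% × 297/365 = £38,286.1479
October 25 – December 31, 2009: 68 days at 24 mills → £1,307,000 × 2.4% × 68/365 = £5,843.9014
Total = £44,130.0493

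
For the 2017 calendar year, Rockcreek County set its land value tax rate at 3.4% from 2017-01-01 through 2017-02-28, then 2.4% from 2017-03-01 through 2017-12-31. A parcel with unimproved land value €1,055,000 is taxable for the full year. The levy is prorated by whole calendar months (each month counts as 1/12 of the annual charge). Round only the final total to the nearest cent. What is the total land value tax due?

2017-01-01 to 2017-02-28: 2 months at 3.4% → €1,055,000 × 3.4% × 2/12 = €5,978.3333
2017-03-01 to 2017-12-31: 10 months at 2.4% → €1,055,000 × 2.4% × 10/12 = €21,100.0000
Total = €27,078.3333

€27,078.33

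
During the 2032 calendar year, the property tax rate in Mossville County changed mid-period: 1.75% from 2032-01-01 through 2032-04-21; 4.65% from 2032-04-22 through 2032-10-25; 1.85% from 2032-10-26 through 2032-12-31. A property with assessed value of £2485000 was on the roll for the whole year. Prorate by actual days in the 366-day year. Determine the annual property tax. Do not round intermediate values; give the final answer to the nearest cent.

2032-01-01 to 2032-04-21: 112 days at 1.75% → £2485000 × 1.75% × 112/366 = £13307.6503
2032-04-22 to 2032-10-25: 187 days at 4.65% → £2485000 × 4.65% × 187/366 = £59039.1189
2032-10-26 to 2032-12-31: 67 days at 1.85% → £2485000 × 1.85% × 67/366 = £8415.7309
Total = £80762.5000

£80762.50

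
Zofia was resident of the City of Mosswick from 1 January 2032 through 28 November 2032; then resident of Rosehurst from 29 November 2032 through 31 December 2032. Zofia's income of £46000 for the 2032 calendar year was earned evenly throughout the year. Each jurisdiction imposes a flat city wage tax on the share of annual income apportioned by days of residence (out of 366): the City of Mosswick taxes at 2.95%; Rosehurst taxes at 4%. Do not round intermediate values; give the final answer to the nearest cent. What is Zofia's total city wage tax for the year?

The City of Mosswick, 1 January – 28 November 2032: 333 days → £46000 × 2.95% × 333/366 = £1234.6475
Rosehurst, 29 November – 31 December 2032: 33 days → £46000 × 4% × 33/366 = £165.9016
Total = £1400.5492

£1400.55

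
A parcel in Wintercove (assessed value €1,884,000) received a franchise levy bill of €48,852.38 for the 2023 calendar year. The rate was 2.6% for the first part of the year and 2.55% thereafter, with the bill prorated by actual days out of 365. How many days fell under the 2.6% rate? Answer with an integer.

Let d = days at the first rate; then 365 − d days at the second rate.
€1,884,000 × [2.6%·d + 2.55%·(365−d)] / 365 = €48,852.38
Solving gives d = 314, so the new rate took effect on November 11, 2023.

314 days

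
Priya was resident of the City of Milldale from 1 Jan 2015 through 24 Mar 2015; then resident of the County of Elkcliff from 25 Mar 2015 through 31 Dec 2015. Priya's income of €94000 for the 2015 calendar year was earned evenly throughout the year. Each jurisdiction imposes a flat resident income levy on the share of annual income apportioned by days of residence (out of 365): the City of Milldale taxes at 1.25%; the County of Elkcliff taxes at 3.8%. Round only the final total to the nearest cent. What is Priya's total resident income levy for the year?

€3026.93

The City of Milldale, 1 Jan – 24 Mar 2015: 83 days → €94000 × 1.25% × 83/365 = €267.1918
The County of Elkcliff, 25 Mar – 31 Dec 2015: 282 days → €94000 × 3.8% × 282/365 = €2759.7370
Total = €3026.9288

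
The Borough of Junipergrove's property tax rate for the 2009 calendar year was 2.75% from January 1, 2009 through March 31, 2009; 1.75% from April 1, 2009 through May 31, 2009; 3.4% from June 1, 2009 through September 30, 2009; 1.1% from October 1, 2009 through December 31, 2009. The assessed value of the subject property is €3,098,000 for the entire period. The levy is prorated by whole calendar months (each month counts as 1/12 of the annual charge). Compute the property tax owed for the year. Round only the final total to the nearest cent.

January 1 – March 31, 2009: 3 months at 2.75% → €3,098,000 × 2.75% × 3/12 = €21,298.7500
April 1 – May 31, 2009: 2 months at 1.75% → €3,098,000 × 1.75% × 2/12 = €9,035.8333
June 1 – September 30, 2009: 4 months at 3.4% → €3,098,000 × 3.4% × 4/12 = €35,110.6667
October 1 – December 31, 2009: 3 months at 1.1% → €3,098,000 × 1.1% × 3/12 = €8,519.5000
Total = €73,964.7500

€73,964.75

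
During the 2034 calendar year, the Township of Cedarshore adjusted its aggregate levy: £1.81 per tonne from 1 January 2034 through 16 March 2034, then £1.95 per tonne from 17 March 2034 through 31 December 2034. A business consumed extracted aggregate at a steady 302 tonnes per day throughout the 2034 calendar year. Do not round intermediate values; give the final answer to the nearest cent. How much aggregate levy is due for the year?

1 January – 16 March 2034: 75 days × 302 tonnes/day = 22,650 tonnes at £1.81/tonne → £40,996.50
17 March – 31 December 2034: 290 days × 302 tonnes/day = 87,580 tonnes at £1.95/tonne → £170,781.00

£211,777.50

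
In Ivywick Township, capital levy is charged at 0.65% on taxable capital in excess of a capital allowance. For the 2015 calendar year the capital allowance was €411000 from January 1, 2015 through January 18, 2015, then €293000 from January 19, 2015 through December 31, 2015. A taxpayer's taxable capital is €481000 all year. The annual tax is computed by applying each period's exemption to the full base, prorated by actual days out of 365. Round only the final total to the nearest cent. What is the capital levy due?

January 1 – January 18, 2015: 18 days, exemption €411000 → (€481000 − €411000) × 0.65% × 18/365 = €22.4384
January 19 – December 31, 2015: 347 days, exemption €293000 → (€481000 − €293000) × 0.65% × 347/365 = €1161.7370
Total = €1184.1753

€1184.18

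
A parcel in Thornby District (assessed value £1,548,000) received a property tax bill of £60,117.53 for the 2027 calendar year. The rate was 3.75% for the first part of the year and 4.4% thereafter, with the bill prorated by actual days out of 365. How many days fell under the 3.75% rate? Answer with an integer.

290 days

Let d = days at the first rate; then 365 − d days at the second rate.
£1,548,000 × [3.75%·d + 4.4%·(365−d)] / 365 = £60,117.53
Solving gives d = 290, so the new rate took effect on 18 October 2027.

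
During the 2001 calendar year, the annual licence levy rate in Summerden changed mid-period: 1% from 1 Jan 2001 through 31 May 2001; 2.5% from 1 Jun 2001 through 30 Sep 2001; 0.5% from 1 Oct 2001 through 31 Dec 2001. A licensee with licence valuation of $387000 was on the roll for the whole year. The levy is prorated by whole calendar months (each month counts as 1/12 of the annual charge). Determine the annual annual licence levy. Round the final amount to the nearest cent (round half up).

1 Jan – 31 May 2001: 5 months at 1% → $387000 × 1% × 5/12 = $1612.5000
1 Jun – 30 Sep 2001: 4 months at 2.5% → $387000 × 2.5% × 4/12 = $3225.0000
1 Oct – 31 Dec 2001: 3 months at 0.5% → $387000 × 0.5% × 3/12 = $483.7500
Total = $5321.2500

$5321.25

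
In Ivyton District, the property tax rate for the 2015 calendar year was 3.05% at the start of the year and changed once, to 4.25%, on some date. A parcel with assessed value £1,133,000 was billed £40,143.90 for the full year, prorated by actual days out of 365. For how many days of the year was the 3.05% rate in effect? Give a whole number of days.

Let d = days at the first rate; then 365 − d days at the second rate.
£1,133,000 × [3.05%·d + 4.25%·(365−d)] / 365 = £40,143.90
Solving gives d = 215, so the new rate took effect on 4 Aug 2015.

215 days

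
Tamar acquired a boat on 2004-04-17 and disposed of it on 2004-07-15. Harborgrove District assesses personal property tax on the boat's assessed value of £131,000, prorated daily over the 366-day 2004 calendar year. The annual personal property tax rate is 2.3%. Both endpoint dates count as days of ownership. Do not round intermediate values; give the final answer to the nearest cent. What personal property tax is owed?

£740.90

Days held (2004-04-17 to 2004-07-15): 90 out of 366
Tax = £131,000 × 2.3% × 90/366 = £740.9016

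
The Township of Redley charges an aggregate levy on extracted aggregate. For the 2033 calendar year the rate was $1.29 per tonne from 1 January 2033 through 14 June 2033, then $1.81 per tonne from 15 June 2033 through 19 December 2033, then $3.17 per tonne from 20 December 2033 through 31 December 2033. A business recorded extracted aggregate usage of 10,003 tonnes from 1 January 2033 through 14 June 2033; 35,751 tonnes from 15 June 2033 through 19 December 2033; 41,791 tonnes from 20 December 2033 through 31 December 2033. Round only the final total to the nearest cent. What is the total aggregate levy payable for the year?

1 January – 14 June 2033: 10,003 tonnes at $1.29/tonne → $12,903.87
15 June – 19 December 2033: 35,751 tonnes at $1.81/tonne → $64,709.31
20 December – 31 December 2033: 41,791 tonnes at $3.17/tonne → $132,477.47

$210,090.65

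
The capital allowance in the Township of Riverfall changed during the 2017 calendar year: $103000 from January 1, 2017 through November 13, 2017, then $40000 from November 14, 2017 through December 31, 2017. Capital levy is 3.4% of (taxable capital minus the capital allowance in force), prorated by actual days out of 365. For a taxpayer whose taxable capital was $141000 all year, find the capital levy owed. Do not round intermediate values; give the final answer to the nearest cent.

January 1 – November 13, 2017: 317 days, exemption $103000 → ($141000 − $103000) × 3.4% × 317/365 = $1122.0932
November 14 – December 31, 2017: 48 days, exemption $40000 → ($141000 − $40000) × 3.4% × 48/365 = $451.5945
Total = $1573.6877

$1573.69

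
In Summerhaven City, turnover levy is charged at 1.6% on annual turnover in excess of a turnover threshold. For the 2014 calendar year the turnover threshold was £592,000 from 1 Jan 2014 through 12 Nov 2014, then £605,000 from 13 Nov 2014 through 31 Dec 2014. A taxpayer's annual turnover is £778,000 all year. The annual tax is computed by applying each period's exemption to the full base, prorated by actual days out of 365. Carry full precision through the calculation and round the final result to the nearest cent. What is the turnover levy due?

£2,948.08

1 Jan – 12 Nov 2014: 316 days, exemption £592,000 → (£778,000 − £592,000) × 1.6% × 316/365 = £2,576.4822
13 Nov – 31 Dec 2014: 49 days, exemption £605,000 → (£778,000 − £605,000) × 1.6% × 49/365 = £371.5945
Total = £2,948.0767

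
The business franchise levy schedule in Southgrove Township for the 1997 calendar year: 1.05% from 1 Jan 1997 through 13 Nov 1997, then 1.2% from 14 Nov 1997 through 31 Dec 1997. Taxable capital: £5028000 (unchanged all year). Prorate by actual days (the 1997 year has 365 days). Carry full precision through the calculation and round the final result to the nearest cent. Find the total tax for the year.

1 Jan – 13 Nov 1997: 317 days at 1.05% → £5028000 × 1.05% × 317/365 = £45851.2274
14 Nov – 31 Dec 1997: 48 days at 1.2% → £5028000 × 1.2% × 48/365 = £7934.5973
Total = £53785.8247

£53785.82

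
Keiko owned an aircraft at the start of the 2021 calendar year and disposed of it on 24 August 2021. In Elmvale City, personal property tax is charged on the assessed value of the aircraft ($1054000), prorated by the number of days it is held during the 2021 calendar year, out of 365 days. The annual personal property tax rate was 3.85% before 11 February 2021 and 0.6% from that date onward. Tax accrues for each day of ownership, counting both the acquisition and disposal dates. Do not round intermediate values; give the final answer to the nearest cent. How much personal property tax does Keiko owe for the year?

1 January – 10 February 2021: 41 days at 3.85% → $1054000 × 3.85% × 41/365 = $4558.1890
11 February – 24 August 2021: 195 days at 0.6% → $1054000 × 0.6% × 195/365 = $3378.5753
Total = $7936.7644

$7936.76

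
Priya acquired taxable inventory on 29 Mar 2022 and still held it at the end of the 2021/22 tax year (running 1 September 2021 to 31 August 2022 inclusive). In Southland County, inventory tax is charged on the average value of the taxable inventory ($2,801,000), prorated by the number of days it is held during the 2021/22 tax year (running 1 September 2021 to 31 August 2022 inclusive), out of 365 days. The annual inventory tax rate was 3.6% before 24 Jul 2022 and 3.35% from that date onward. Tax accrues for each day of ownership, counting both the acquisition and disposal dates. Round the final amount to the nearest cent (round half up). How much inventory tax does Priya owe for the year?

29 Mar – 23 Jul 2022: 117 days at 3.6% → $2,801,000 × 3.6% × 117/365 = $32,322.7726
24 Jul – 31 Aug 2022: 39 days at 3.35% → $2,801,000 × 3.35% × 39/365 = $10,026.0452
Total = $42,348.8178

$42,348.82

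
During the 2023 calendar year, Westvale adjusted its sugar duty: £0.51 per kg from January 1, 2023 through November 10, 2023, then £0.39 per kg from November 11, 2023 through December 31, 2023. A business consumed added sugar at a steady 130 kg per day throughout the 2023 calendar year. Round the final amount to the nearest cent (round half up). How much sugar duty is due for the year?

£23,403.90

January 1 – November 10, 2023: 314 days × 130 kg/day = 40,820 kg at £0.51/kg → £20,818.20
November 11 – December 31, 2023: 51 days × 130 kg/day = 6,630 kg at £0.39/kg → £2,585.70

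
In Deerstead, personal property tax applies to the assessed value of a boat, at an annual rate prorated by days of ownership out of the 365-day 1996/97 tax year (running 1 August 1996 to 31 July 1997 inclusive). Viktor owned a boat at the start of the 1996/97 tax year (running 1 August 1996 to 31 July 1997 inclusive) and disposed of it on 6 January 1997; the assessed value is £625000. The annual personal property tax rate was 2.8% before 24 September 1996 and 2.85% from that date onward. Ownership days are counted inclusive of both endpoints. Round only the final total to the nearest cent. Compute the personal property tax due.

£7713.18

1 August – 23 September 1996: 54 days at 2.8% → £625000 × 2.8% × 54/365 = £2589.0411
24 September 1996 – 6 January 1997: 105 days at 2.85% → £625000 × 2.85% × 105/365 = £5124.1438
Total = £7713.1849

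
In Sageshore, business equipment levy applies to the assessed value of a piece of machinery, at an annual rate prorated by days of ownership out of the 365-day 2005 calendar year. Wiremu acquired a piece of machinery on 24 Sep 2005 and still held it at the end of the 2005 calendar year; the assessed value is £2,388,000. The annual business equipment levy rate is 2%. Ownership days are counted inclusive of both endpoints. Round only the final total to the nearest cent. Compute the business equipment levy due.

Days held (24 Sep – 31 Dec 2005): 99 out of 365
Tax = £2,388,000 × 2% × 99/365 = £12,954.0822

£12,954.08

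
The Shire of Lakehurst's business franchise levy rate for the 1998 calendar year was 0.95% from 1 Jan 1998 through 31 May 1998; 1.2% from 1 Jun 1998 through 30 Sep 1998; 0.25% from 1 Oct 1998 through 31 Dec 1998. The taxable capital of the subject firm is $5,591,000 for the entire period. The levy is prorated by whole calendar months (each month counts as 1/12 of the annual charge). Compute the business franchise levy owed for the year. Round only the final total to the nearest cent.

1 Jan – 31 May 1998: 5 months at 0.95% → $5,591,000 × 0.95% × 5/12 = $22,131.0417
1 Jun – 30 Sep 1998: 4 months at 1.2% → $5,591,000 × 1.2% × 4/12 = $22,364.0000
1 Oct – 31 Dec 1998: 3 months at 0.25% → $5,591,000 × 0.25% × 3/12 = $3,494.3750
Total = $47,989.4167

$47,989.42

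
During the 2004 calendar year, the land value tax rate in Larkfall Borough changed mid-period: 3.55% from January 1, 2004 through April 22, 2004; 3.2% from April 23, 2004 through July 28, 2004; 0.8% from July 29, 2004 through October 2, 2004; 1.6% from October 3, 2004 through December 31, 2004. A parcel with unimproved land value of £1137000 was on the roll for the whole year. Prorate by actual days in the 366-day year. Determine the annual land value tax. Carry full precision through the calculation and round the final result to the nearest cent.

January 1 – April 22, 2004: 113 days at 3.55% → £1137000 × 3.55% × 113/366 = £12461.9549
April 23 – July 28, 2004: 97 days at 3.2% → £1137000 × 3.2% × 97/366 = £9642.7541
July 29 – October 2, 2004: 66 days at 0.8% → £1137000 × 0.8% × 66/366 = £1640.2623
October 3 – December 31, 2004: 90 days at 1.6% → £1137000 × 1.6% × 90/366 = £4473.4426
Total = £28218.4139

£28218.41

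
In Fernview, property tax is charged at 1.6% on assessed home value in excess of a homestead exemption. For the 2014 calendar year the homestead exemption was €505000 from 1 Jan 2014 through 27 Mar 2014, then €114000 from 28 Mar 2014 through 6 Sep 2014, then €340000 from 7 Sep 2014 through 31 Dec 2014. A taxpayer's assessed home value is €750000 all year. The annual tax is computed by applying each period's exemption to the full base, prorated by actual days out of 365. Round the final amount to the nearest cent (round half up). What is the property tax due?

1 Jan – 27 Mar 2014: 86 days, exemption €505000 → (€750000 − €505000) × 1.6% × 86/365 = €923.6164
28 Mar – 6 Sep 2014: 163 days, exemption €114000 → (€750000 − €114000) × 1.6% × 163/365 = €4544.3507
7 Sep – 31 Dec 2014: 116 days, exemption €340000 → (€750000 − €340000) × 1.6% × 116/365 = €2084.8219
Total = €7552.7890

€7552.79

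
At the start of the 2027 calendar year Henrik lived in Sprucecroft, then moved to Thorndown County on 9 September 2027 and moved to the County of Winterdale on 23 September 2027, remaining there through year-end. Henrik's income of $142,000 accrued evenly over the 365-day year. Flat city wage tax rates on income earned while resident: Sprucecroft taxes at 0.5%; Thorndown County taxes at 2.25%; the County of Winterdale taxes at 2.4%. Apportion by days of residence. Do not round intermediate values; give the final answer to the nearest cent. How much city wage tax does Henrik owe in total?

$1,544.49

Sprucecroft, 1 January – 8 September 2027: 251 days → $142,000 × 0.5% × 251/365 = $488.2466
Thorndown County, 9 September – 22 September 2027: 14 days → $142,000 × 2.25% × 14/365 = $122.5479
The County of Winterdale, 23 September – 31 December 2027: 100 days → $142,000 × 2.4% × 100/365 = $933.6986
Total = $1,544.4932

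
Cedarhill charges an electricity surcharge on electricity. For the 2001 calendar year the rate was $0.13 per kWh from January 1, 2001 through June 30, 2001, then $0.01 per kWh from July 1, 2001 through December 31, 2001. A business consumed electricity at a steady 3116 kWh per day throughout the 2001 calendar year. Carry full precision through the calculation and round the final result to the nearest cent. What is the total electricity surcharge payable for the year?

January 1 – June 30, 2001: 181 days × 3116 kWh/day = 563,996 kWh at $0.13/kWh → $73,319.48
July 1 – December 31, 2001: 184 days × 3116 kWh/day = 573,344 kWh at $0.01/kWh → $5,733.44

$79,052.92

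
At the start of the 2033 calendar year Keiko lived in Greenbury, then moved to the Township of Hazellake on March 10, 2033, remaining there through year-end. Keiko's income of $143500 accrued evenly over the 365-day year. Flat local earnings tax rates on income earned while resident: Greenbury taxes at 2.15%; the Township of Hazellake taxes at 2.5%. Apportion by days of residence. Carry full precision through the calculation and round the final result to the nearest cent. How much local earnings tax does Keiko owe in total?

$3493.93

Greenbury, January 1 – March 9, 2033: 68 days → $143500 × 2.15% × 68/365 = $574.7863
The Township of Hazellake, March 10 – December 31, 2033: 297 days → $143500 × 2.5% × 297/365 = $2919.1438
Total = $3493.9301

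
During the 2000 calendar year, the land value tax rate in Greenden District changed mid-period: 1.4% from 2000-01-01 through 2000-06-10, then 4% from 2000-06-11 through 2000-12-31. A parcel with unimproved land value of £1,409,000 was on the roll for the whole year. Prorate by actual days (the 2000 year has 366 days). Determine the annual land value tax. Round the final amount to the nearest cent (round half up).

£40,144.95

2000-01-01 to 2000-06-10: 162 days at 1.4% → £1,409,000 × 1.4% × 162/366 = £8,731.1803
2000-06-11 to 2000-12-31: 204 days at 4% → £1,409,000 × 4% × 204/366 = £31,413.7705
Total = £40,144.9508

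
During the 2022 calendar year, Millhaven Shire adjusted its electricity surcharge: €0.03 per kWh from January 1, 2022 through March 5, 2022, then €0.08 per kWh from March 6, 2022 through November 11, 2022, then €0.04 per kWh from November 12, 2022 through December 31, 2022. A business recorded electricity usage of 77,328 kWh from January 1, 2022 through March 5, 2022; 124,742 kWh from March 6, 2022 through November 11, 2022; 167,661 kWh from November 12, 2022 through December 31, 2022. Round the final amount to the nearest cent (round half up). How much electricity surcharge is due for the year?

€19,005.64

January 1 – March 5, 2022: 77,328 kWh at €0.03/kWh → €2,319.84
March 6 – November 11, 2022: 124,742 kWh at €0.08/kWh → €9,979.36
November 12 – December 31, 2022: 167,661 kWh at €0.04/kWh → €6,706.44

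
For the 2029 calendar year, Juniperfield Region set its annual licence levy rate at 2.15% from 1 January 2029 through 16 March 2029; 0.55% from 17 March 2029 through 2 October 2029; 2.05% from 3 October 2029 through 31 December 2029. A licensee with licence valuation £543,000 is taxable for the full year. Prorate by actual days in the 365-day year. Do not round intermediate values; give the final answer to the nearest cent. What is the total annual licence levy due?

£6,780.06

1 January – 16 March 2029: 75 days at 2.15% → £543,000 × 2.15% × 75/365 = £2,398.8699
17 March – 2 October 2029: 200 days at 0.55% → £543,000 × 0.55% × 200/365 = £1,636.4384
3 October – 31 December 2029: 90 days at 2.05% → £543,000 × 2.05% × 90/365 = £2,744.7534
Total = £6,780.0616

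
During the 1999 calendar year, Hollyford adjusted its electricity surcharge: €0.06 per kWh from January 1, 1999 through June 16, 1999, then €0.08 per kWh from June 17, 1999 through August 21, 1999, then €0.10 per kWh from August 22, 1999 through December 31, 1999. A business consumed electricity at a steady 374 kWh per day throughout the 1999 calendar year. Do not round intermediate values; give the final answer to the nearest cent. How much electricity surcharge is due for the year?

€10,659.00

January 1 – June 16, 1999: 167 days × 374 kWh/day = 62,458 kWh at €0.06/kWh → €3,747.48
June 17 – August 21, 1999: 66 days × 374 kWh/day = 24,684 kWh at €0.08/kWh → €1,974.72
August 22 – December 31, 1999: 132 days × 374 kWh/day = 49,368 kWh at €0.10/kWh → €4,936.80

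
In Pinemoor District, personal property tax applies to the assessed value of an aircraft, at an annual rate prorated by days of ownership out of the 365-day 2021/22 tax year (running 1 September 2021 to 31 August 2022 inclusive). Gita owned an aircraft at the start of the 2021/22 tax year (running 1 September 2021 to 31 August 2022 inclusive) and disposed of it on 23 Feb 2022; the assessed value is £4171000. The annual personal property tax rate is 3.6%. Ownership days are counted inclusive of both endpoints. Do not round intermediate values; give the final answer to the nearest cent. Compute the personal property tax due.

£72403.99

Days held (1 Sep 2021 – 23 Feb 2022): 176 out of 365
Tax = £4171000 × 3.6% × 176/365 = £72403.9890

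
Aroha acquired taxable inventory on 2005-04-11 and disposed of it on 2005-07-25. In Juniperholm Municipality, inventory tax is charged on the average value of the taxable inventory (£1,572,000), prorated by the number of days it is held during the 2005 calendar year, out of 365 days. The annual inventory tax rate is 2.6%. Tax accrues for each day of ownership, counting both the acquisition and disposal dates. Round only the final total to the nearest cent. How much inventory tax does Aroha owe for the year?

Days held (2005-04-11 to 2005-07-25): 106 out of 365
Tax = £1,572,000 × 2.6% × 106/365 = £11,869.6767

£11,869.68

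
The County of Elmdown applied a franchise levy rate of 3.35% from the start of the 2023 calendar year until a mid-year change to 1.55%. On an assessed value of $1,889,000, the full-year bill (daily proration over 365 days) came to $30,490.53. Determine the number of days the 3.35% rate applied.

Let d = days at the first rate; then 365 − d days at the second rate.
$1,889,000 × [3.35%·d + 1.55%·(365−d)] / 365 = $30,490.53
Solving gives d = 13, so the new rate took effect on January 14, 2023.

13 days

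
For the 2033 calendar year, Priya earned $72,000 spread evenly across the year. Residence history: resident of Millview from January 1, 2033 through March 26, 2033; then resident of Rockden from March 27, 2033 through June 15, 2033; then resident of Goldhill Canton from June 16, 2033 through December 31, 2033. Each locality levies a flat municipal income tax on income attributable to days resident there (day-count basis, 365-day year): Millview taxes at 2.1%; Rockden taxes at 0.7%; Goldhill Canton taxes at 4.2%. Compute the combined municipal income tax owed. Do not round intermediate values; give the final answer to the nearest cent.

$2,112.66

Millview, January 1 – March 26, 2033: 85 days → $72,000 × 2.1% × 85/365 = $352.1096
Rockden, March 27 – June 15, 2033: 81 days → $72,000 × 0.7% × 81/365 = $111.8466
Goldhill Canton, June 16 – December 31, 2033: 199 days → $72,000 × 4.2% × 199/365 = $1,648.7014
Total = $2,112.6575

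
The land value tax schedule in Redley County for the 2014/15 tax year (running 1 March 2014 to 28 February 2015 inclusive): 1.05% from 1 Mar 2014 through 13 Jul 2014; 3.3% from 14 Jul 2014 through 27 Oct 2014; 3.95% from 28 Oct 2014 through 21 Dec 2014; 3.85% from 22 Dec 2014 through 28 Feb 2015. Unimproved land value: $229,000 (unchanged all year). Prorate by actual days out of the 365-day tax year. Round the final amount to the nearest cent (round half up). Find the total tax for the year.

$6,113.67

1 Mar – 13 Jul 2014: 135 days at 1.05% → $229,000 × 1.05% × 135/365 = $889.3356
14 Jul – 27 Oct 2014: 106 days at 3.3% → $229,000 × 3.3% × 106/365 = $2,194.6356
28 Oct – 21 Dec 2014: 55 days at 3.95% → $229,000 × 3.95% × 55/365 = $1,363.0205
22 Dec 2014 – 28 Feb 2015: 69 days at 3.85% → $229,000 × 3.85% × 69/365 = $1,666.6808
Total = $6,113.6726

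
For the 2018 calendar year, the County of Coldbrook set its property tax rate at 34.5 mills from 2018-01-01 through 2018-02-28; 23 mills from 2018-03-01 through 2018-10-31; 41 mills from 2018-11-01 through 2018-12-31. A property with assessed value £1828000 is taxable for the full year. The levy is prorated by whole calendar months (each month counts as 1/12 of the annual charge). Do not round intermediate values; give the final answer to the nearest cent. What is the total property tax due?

2018-01-01 to 2018-02-28: 2 months at 34.5 mills → £1828000 × 3.45% × 2/12 = £10511.0000
2018-03-01 to 2018-10-31: 8 months at 23 mills → £1828000 × 2.3% × 8/12 = £28029.3333
2018-11-01 to 2018-12-31: 2 months at 41 mills → £1828000 × 4.1% × 2/12 = £12491.3333
Total = £51031.6667

£51031.67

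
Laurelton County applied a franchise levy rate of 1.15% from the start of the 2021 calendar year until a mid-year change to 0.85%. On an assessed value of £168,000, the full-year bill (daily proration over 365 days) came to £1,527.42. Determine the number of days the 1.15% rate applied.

Let d = days at the first rate; then 365 − d days at the second rate.
£168,000 × [1.15%·d + 0.85%·(365−d)] / 365 = £1,527.42
Solving gives d = 72, so the new rate took effect on 14 Mar 2021.

72 days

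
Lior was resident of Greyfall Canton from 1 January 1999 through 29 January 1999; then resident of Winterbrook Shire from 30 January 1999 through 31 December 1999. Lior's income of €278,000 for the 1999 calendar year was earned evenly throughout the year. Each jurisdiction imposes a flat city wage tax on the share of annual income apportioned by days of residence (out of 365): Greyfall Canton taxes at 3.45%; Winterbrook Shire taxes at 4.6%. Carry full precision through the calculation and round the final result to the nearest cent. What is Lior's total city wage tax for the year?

Greyfall Canton, 1 January – 29 January 1999: 29 days → €278,000 × 3.45% × 29/365 = €762.0247
Winterbrook Shire, 30 January – 31 December 1999: 336 days → €278,000 × 4.6% × 336/365 = €11,771.9671
Total = €12,533.9918

€12,533.99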